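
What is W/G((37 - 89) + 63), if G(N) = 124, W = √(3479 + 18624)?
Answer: √23/4 ≈ 1.1990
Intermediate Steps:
W = 31*√23 (W = √22103 = 31*√23 ≈ 148.67)
W/G((37 - 89) + 63) = (31*√23)/124 = (31*√23)*(1/124) = √23/4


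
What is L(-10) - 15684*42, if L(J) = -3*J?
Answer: -658698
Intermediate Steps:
L(-10) - 15684*42 = -3*(-10) - 15684*42 = 30 - 1307*504 = 30 - 658728 = -658698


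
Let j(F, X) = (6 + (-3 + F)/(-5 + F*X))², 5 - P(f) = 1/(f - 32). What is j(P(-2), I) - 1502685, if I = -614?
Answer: -16618496958878535/11059466896 ≈ -1.5026e+6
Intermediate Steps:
P(f) = 5 - 1/(-32 + f) (P(f) = 5 - 1/(f - 32) = 5 - 1/(-32 + f))
j(F, X) = (6 + (-3 + F)/(-5 + F*X))²
j(P(-2), I) - 1502685 = (-33 + (-161 + 5*(-2))/(-32 - 2) + 6*((-161 + 5*(-2))/(-32 - 2))*(-614))²/(-5 + ((-161 + 5*(-2))/(-32 - 2))*(-614))² - 1502685 = (-33 + (-161 - 10)/(-34) + 6*((-161 - 10)/(-34))*(-614))²/(-5 + ((-161 - 10)/(-34))*(-614))² - 1502685 = (-33 - 1/34*(-171) + 6*(-1/34*(-171))*(-614))²/(-5 - 1/34*(-171)*(-614))² - 1502685 = (-33 + 171/34 + 6*(171/34)*(-614))²/(-5 + (171/34)*(-614))² - 1502685 = (-33 + 171/34 - 314982/17)²/(-5 - 52497/17)² - 1502685 = (-630915/34)²/(-52582/17)² - 1502685 = (289/2764866724)*(398053737225/1156) - 1502685 = 398053737225/11059466896 - 1502685 = -16618496958878535/11059466896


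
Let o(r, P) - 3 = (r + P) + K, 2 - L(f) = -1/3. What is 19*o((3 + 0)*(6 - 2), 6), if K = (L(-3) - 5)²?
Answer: 4807/9 ≈ 534.11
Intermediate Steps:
L(f) = 7/3 (L(f) = 2 - (-1)/3 = 2 - 1*(-⅓) = 2 + ⅓ = 7/3)
K = 64/9 (K = (7/3 - 5)² = (-8/3)² = 64/9 ≈ 7.1111)
o(r, P) = 91/9 + P + r (o(r, P) = 3 + ((r + P) + 64/9) = 3 + ((P + r) + 64/9) = 3 + (64/9 + P + r) = 91/9 + P + r)
19*o((3 + 0)*(6 - 2), 6) = 19*(91/9 + 6 + (3 + 0)*(6 - 2)) = 19*(91/9 + 6 + 3*4) = 19*(91/9 + 6 + 12) = 19*(253/9) = 4807/9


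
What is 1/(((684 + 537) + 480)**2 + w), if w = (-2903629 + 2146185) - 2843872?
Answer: -1/707915 ≈ -1.4126e-6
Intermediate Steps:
w = -3601316 (w = -757444 - 2843872 = -3601316)
1/(((684 + 537) + 480)**2 + w) = 1/(((684 + 537) + 480)**2 - 3601316) = 1/((1221 + 480)**2 - 3601316) = 1/(1701**2 - 3601316) = 1/(2893401 - 3601316) = 1/(-707915) = -1/707915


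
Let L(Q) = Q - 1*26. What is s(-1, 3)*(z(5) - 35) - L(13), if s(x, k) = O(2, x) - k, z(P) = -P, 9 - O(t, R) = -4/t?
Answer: -307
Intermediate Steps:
O(t, R) = 9 + 4/t (O(t, R) = 9 - (-4)/t = 9 + 4/t)
s(x, k) = 11 - k (s(x, k) = (9 + 4/2) - k = (9 + 4*(½)) - k = (9 + 2) - k = 11 - k)
L(Q) = -26 + Q (L(Q) = Q - 26 = -26 + Q)
s(-1, 3)*(z(5) - 35) - L(13) = (11 - 1*3)*(-1*5 - 35) - (-26 + 13) = (11 - 3)*(-5 - 35) - 1*(-13) = 8*(-40) + 13 = -320 + 13 = -307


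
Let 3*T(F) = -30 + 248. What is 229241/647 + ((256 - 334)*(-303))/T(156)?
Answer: 47924066/70523 ≈ 679.55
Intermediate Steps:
T(F) = 218/3 (T(F) = (-30 + 248)/3 = (⅓)*218 = 218/3)
229241/647 + ((256 - 334)*(-303))/T(156) = 229241/647 + ((256 - 334)*(-303))/(218/3) = 229241*(1/647) - 78*(-303)*(3/218) = 229241/647 + 23634*(3/218) = 229241/647 + 35451/109 = 47924066/70523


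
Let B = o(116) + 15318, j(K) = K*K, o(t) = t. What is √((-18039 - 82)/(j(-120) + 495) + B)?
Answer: √380437016395/4965 ≈ 124.23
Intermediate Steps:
j(K) = K²
B = 15434 (B = 116 + 15318 = 15434)
√((-18039 - 82)/(j(-120) + 495) + B) = √((-18039 - 82)/((-120)² + 495) + 15434) = √(-18121/(14400 + 495) + 15434) = √(-18121/14895 + 15434) = √(229871309/14895) = √380437016395/4965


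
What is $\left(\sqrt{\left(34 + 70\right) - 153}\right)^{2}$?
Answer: $-49$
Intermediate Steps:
$\left(\sqrt{\left(34 + 70\right) - 153}\right)^{2} = \left(\sqrt{104 - 153}\right)^{2} = \left(\sqrt{-49}\right)^{2} = \left(7 i\right)^{2} = -49$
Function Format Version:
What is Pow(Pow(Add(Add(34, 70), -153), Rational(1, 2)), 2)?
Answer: -49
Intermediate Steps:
Pow(Pow(Add(Add(34, 70), -153), Rational(1, 2)), 2) = Pow(Pow(Add(104, -153), Rational(1, 2)), 2) = Pow(Pow(-49, Rational(1, 2)), 2) = Pow(Mul(7, I), 2) = -49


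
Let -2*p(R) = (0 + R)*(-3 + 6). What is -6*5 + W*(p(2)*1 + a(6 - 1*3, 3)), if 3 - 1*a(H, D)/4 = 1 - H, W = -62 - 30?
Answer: -1594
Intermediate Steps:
p(R) = -3*R/2 (p(R) = -(0 + R)*(-3 + 6)/2 = -R*3/2 = -3*R/2)
W = -92
a(H, D) = 8 + 4*H (a(H, D) = 12 - 4*(1 - H) = 12 + (-4 + 4*H) = 8 + 4*H)
-6*5 + W*(p(2)*1 + a(6 - 1*3, 3)) = -6*5 - 92*(-3/2*2*1 + (8 + 4*(6 - 1*3))) = -30 - 92*(-3*1 + (8 + 4*(6 - 3))) = -30 - 92*(-3 + (8 + 4*3)) = -30 - 92*(-3 + (8 + 12)) = -30 - 92*(-3 + 20) = -30 - 92*17 = -30 - 1564 = -1594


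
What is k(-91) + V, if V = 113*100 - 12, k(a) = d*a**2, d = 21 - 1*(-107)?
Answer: 1071256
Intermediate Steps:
d = 128 (d = 21 + 107 = 128)
k(a) = 128*a**2
V = 11288 (V = 11300 - 12 = 11288)
k(-91) + V = 128*(-91)**2 + 11288 = 128*8281 + 11288 = 1059968 + 11288 = 1071256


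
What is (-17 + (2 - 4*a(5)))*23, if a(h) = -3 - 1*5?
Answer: 391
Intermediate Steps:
a(h) = -8 (a(h) = -3 - 5 = -8)
(-17 + (2 - 4*a(5)))*23 = (-17 + (2 - 4*(-8)))*23 = (-17 + (2 + 32))*23 = (-17 + 34)*23 = 17*23 = 391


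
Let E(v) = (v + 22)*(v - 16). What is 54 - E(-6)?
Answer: 406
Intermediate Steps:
E(v) = (-16 + v)*(22 + v) (E(v) = (22 + v)*(-16 + v) = (-16 + v)*(22 + v))
54 - E(-6) = 54 - (-352 + (-6)² + 6*(-6)) = 54 - (-352 + 36 - 36) = 54 - 1*(-352) = 54 + 352 = 406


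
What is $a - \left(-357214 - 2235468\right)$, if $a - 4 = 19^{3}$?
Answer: $2599545$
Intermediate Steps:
$a = 6863$ ($a = 4 + 19^{3} = 4 + 6859 = 6863$)
$a - \left(-357214 - 2235468\right) = 6863 - \left(-357214 - 2235468\right) = 6863 - -2592682 = 6863 + 2592682 = 2599545$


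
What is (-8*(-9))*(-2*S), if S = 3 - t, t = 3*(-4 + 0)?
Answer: -2160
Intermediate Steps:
t = -12 (t = 3*(-4) = -12)
S = 15 (S = 3 - 1*(-12) = 3 + 12 = 15)
(-8*(-9))*(-2*S) = (-8*(-9))*(-2*15) = 72*(-30) = -2160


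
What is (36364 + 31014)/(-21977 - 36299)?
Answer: -33689/29138 ≈ -1.1562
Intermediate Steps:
(36364 + 31014)/(-21977 - 36299) = 67378/(-58276) = 67378*(-1/58276) = -33689/29138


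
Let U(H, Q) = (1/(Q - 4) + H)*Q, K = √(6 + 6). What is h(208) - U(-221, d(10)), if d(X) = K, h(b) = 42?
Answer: 45 + 444*√3 ≈ 814.03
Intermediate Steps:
K = 2*√3 (K = √12 = 2*√3 ≈ 3.4641)
d(X) = 2*√3
U(H, Q) = Q*(H + 1/(-4 + Q)) (U(H, Q) = (1/(-4 + Q) + H)*Q = (H + 1/(-4 + Q))*Q = Q*(H + 1/(-4 + Q)))
h(208) - U(-221, d(10)) = 42 - 2*√3*(1 - 4*(-221) - 442*√3)/(-4 + 2*√3) = 42 - 2*√3*(1 + 884 - 442*√3)/(-4 + 2*√3) = 42 - 2*√3*(885 - 442*√3)/(-4 + 2*√3)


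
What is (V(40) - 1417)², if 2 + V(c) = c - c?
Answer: 2013561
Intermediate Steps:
V(c) = -2 (V(c) = -2 + (c - c) = -2 + 0 = -2)
(V(40) - 1417)² = (-2 - 1417)² = (-1419)² = 2013561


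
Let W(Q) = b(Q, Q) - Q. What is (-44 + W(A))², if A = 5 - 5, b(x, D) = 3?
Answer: 1681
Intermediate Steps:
A = 0
W(Q) = 3 - Q
(-44 + W(A))² = (-44 + (3 - 1*0))² = (-44 + (3 + 0))² = (-44 + 3)² = (-41)² = 1681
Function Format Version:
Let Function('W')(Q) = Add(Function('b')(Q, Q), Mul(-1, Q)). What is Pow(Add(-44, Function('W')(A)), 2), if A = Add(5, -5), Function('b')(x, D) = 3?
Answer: 1681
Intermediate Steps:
A = 0
Function('W')(Q) = Add(3, Mul(-1, Q))
Pow(Add(-44, Function('W')(A)), 2) = Pow(Add(-44, Add(3, Mul(-1, 0))), 2) = Pow(Add(-44, Add(3, 0)), 2) = Pow(Add(-44, 3), 2) = Pow(-41, 2) = 1681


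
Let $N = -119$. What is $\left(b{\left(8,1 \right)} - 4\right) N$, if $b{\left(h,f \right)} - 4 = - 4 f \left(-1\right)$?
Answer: $-476$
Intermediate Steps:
$b{\left(h,f \right)} = 4 + 4 f$ ($b{\left(h,f \right)} = 4 + - 4 f \left(-1\right) = 4 + 4 f$)
$\left(b{\left(8,1 \right)} - 4\right) N = \left(\left(4 + 4 \cdot 1\right) - 4\right) \left(-119\right) = \left(\left(4 + 4\right) - 4\right) \left(-119\right) = \left(8 - 4\right) \left(-119\right) = 4 \left(-119\right) = -476$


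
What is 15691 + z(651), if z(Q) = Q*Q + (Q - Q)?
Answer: 439492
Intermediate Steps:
z(Q) = Q² (z(Q) = Q² + 0 = Q²)
15691 + z(651) = 15691 + 651² = 15691 + 423801 = 439492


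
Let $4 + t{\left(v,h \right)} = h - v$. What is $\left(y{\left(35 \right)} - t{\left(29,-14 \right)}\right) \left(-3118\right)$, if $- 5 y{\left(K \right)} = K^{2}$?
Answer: $617364$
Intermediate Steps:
$t{\left(v,h \right)} = -4 + h - v$ ($t{\left(v,h \right)} = -4 + \left(h - v\right) = -4 + h - v$)
$y{\left(K \right)} = - \frac{K^{2}}{5}$
$\left(y{\left(35 \right)} - t{\left(29,-14 \right)}\right) \left(-3118\right) = \left(- \frac{35^{2}}{5} - \left(-4 - 14 - 29\right)\right) \left(-3118\right) = \left(\left(- \frac{1}{5}\right) 1225 - \left(-4 - 14 - 29\right)\right) \left(-3118\right) = \left(-245 - -47\right) \left(-3118\right) = \left(-245 + 47\right) \left(-3118\right) = \left(-198\right) \left(-3118\right) = 617364$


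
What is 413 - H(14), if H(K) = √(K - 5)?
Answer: 410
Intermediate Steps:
H(K) = √(-5 + K)
413 - H(14) = 413 - √(-5 + 14) = 413 - √9 = 413 - 1*3 = 413 - 3 = 410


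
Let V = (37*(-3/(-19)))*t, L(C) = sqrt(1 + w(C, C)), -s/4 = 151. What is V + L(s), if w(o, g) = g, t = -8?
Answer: -888/19 + 3*I*sqrt(67) ≈ -46.737 + 24.556*I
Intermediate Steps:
s = -604 (s = -4*151 = -604)
L(C) = sqrt(1 + C)
V = -888/19 (V = (37*(-3/(-19)))*(-8) = (37*(-3*(-1/19)))*(-8) = (37*(3/19))*(-8) = (111/19)*(-8) = -888/19 ≈ -46.737)
V + L(s) = -888/19 + sqrt(1 - 604) = -888/19 + sqrt(-603) = -888/19 + 3*I*sqrt(67)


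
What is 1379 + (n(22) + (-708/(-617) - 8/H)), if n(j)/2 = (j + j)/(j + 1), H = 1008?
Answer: 2474621903/1788066 ≈ 1384.0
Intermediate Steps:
n(j) = 4*j/(1 + j) (n(j) = 2*((j + j)/(j + 1)) = 2*((2*j)/(1 + j)) = 2*(2*j/(1 + j)) = 4*j/(1 + j))
1379 + (n(22) + (-708/(-617) - 8/H)) = 1379 + (4*22/(1 + 22) + (-708/(-617) - 8/1008)) = 1379 + (4*22/23 + (-708*(-1/617) - 8*1/1008)) = 1379 + (4*22*(1/23) + (708/617 - 1/126)) = 1379 + (88/23 + 88591/77742) = 1379 + 8878889/1788066 = 2474621903/1788066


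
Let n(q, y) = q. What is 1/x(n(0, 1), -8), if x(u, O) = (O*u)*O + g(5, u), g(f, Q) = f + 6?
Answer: 1/11 ≈ 0.090909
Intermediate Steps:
g(f, Q) = 6 + f
x(u, O) = 11 + u*O² (x(u, O) = (O*u)*O + (6 + 5) = u*O² + 11 = 11 + u*O²)
1/x(n(0, 1), -8) = 1/(11 + 0*(-8)²) = 1/(11 + 0*64) = 1/(11 + 0) = 1/11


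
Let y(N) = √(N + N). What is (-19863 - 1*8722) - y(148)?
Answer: -28585 - 2*√74 ≈ -28602.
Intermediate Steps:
y(N) = √2*√N (y(N) = √(2*N) = √2*√N)
(-19863 - 1*8722) - y(148) = (-19863 - 1*8722) - √2*√148 = (-19863 - 8722) - √2*2*√37 = -28585 - 2*√74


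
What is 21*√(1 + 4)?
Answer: 21*√5 ≈ 46.957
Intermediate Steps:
21*√(1 + 4) = 21*√5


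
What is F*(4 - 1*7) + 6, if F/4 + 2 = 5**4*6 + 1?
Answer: -44982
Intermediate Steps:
F = 14996 (F = -8 + 4*(5**4*6 + 1) = -8 + 4*(625*6 + 1) = -8 + 4*(3750 + 1) = -8 + 4*3751 = -8 + 15004 = 14996)
F*(4 - 1*7) + 6 = 14996*(4 - 1*7) + 6 = 14996*(4 - 7) + 6 = 14996*(-3) + 6 = -44988 + 6 = -44982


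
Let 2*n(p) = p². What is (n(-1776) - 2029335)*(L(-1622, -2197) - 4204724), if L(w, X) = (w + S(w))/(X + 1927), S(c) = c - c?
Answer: 85570699409821/45 ≈ 1.9016e+12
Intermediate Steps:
n(p) = p²/2
S(c) = 0
L(w, X) = w/(1927 + X) (L(w, X) = (w + 0)/(X + 1927) = w/(1927 + X))
(n(-1776) - 2029335)*(L(-1622, -2197) - 4204724) = ((½)*(-1776)² - 2029335)*(-1622/(1927 - 2197) - 4204724) = ((½)*3154176 - 2029335)*(-1622/(-270) - 4204724) = (1577088 - 2029335)*(-1622*(-1/270) - 4204724) = -452247*(811/135 - 4204724) = -452247*(-567636929/135) = 85570699409821/45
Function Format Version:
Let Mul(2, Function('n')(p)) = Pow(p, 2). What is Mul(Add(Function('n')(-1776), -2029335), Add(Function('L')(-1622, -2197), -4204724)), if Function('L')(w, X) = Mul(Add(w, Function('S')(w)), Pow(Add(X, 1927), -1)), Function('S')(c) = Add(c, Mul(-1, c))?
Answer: Rational(85570699409821, 45) ≈ 1.9016e+12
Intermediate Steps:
Function('n')(p) = Mul(Rational(1, 2), Pow(p, 2))
Function('S')(c) = 0
Function('L')(w, X) = Mul(w, Pow(Add(1927, X), -1)) (Function('L')(w, X) = Mul(Add(w, 0), Pow(Add(X, 1927), -1)) = Mul(w, Pow(Add(1927, X), -1)))
Mul(Add(Function('n')(-1776), -2029335), Add(Function('L')(-1622, -2197), -4204724)) = Mul(Add(Mul(Rational(1, 2), Pow(-1776, 2)), -2029335), Add(Mul(-1622, Pow(Add(1927, -2197), -1)), -4204724)) = Mul(Add(Mul(Rational(1, 2), 3154176), -2029335), Add(Mul(-1622, Pow(-270, -1)), -4204724)) = Mul(Add(1577088, -2029335), Add(Mul(-1622, Rational(-1, 270)), -4204724)) = Mul(-452247, Add(Rational(811, 135), -4204724)) = Mul(-452247, Rational(-567636929, 135)) = Rational(85570699409821, 45)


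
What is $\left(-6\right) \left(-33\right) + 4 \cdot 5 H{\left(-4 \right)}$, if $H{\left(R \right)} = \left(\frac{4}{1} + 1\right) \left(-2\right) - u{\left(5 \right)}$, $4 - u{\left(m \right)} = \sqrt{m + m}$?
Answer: $-82 + 20 \sqrt{10} \approx -18.754$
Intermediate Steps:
$u{\left(m \right)} = 4 - \sqrt{2} \sqrt{m}$ ($u{\left(m \right)} = 4 - \sqrt{m + m} = 4 - \sqrt{2 m} = 4 - \sqrt{2} \sqrt{m}$)
$H{\left(R \right)} = -14 + \sqrt{10}$ ($H{\left(R \right)} = \left(\frac{4}{1} + 1\right) \left(-2\right) - \left(4 - \sqrt{2} \sqrt{5}\right) = \left(4 \cdot 1 + 1\right) \left(-2\right) - \left(4 - \sqrt{10}\right) = \left(4 + 1\right) \left(-2\right) - \left(4 - \sqrt{10}\right) = 5 \left(-2\right) - \left(4 - \sqrt{10}\right) = -10 - \left(4 - \sqrt{10}\right) = -14 + \sqrt{10}$)
$\left(-6\right) \left(-33\right) + 4 \cdot 5 H{\left(-4 \right)} = \left(-6\right) \left(-33\right) + 4 \cdot 5 \left(-14 + \sqrt{10}\right) = 198 + 20 \left(-14 + \sqrt{10}\right) = 198 - \left(280 - 20 \sqrt{10}\right) = -82 + 20 \sqrt{10}$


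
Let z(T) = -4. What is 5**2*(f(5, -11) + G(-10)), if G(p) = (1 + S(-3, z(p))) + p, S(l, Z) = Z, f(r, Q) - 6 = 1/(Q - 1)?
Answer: -2125/12 ≈ -177.08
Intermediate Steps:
f(r, Q) = 6 + 1/(-1 + Q) (f(r, Q) = 6 + 1/(Q - 1) = 6 + 1/(-1 + Q))
G(p) = -3 + p (G(p) = (1 - 4) + p = -3 + p)
5**2*(f(5, -11) + G(-10)) = 5**2*((-5 + 6*(-11))/(-1 - 11) + (-3 - 10)) = 25*((-5 - 66)/(-12) - 13) = 25*(-1/12*(-71) - 13) = 25*(71/12 - 13) = 25*(-85/12) = -2125/12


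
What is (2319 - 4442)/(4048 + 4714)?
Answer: -2123/8762 ≈ -0.24230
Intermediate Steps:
(2319 - 4442)/(4048 + 4714) = -2123/8762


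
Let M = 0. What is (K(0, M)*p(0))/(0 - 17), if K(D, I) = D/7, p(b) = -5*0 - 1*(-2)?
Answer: 0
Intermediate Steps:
p(b) = 2 (p(b) = 0 + 2 = 2)
K(D, I) = D/7 (K(D, I) = D*(⅐) = D/7)
(K(0, M)*p(0))/(0 - 17) = (((⅐)*0)*2)/(0 - 17) = (0*2)/(-17) = 0*(-1/17) = 0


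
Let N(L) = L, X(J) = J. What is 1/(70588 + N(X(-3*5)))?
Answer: 1/70573 ≈ 1.4170e-5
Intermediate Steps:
1/(70588 + N(X(-3*5))) = 1/(70588 - 3*5) = 1/(70588 - 15) = 1/70573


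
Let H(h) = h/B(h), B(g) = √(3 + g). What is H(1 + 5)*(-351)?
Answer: -702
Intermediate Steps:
H(h) = h/√(3 + h) (H(h) = h/(√(3 + h)) = h/√(3 + h))
H(1 + 5)*(-351) = ((1 + 5)/√(3 + (1 + 5)))*(-351) = (6/√(3 + 6))*(-351) = (6/√9)*(-351) = (6*(⅓))*(-351) = 2*(-351) = -702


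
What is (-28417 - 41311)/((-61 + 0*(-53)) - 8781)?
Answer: 34864/4421 ≈ 7.8860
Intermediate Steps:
(-28417 - 41311)/((-61 + 0*(-53)) - 8781) = -69728/((-61 + 0) - 8781) = -69728/(-61 - 8781) = -69728/(-8842) = -69728*(-1/8842) = 34864/4421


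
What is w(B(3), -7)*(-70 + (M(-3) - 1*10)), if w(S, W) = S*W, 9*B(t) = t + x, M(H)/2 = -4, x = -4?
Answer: -616/9 ≈ -68.444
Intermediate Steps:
M(H) = -8 (M(H) = 2*(-4) = -8)
B(t) = -4/9 + t/9 (B(t) = (t - 4)/9 = (-4 + t)/9 = -4/9 + t/9)
w(B(3), -7)*(-70 + (M(-3) - 1*10)) = ((-4/9 + (⅑)*3)*(-7))*(-70 + (-8 - 1*10)) = ((-4/9 + ⅓)*(-7))*(-70 + (-8 - 10)) = (-⅑*(-7))*(-70 - 18) = (7/9)*(-88) = -616/9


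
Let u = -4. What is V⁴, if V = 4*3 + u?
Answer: 4096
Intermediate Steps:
V = 8 (V = 4*3 - 4 = 12 - 4 = 8)
V⁴ = 8⁴ = 4096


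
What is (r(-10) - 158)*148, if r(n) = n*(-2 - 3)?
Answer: -15984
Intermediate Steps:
r(n) = -5*n (r(n) = n*(-5) = -5*n)
(r(-10) - 158)*148 = (-5*(-10) - 158)*148 = (50 - 158)*148 = -108*148 = -15984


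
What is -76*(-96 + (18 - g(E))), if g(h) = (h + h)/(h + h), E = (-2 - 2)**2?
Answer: 6004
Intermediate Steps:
E = 16 (E = (-4)**2 = 16)
g(h) = 1 (g(h) = (2*h)/((2*h)) = (2*h)*(1/(2*h)) = 1)
-76*(-96 + (18 - g(E))) = -76*(-96 + (18 - 1*1)) = -76*(-96 + (18 - 1)) = -76*(-96 + 17) = -76*(-79) = 6004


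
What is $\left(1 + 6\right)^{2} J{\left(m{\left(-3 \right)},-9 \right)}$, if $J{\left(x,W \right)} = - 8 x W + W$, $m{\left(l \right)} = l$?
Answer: $-11025$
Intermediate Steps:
$J{\left(x,W \right)} = W - 8 W x$ ($J{\left(x,W \right)} = - 8 W x + W = W - 8 W x$)
$\left(1 + 6\right)^{2} J{\left(m{\left(-3 \right)},-9 \right)} = \left(1 + 6\right)^{2} \left(- 9 \left(1 - -24\right)\right) = 7^{2} \left(- 9 \left(1 + 24\right)\right) = 49 \left(\left(-9\right) 25\right) = 49 \left(-225\right) = -11025$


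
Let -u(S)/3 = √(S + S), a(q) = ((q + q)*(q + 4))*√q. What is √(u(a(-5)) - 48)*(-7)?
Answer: -7*√(-48 - 6*5^(¾)*√I) ≈ -6.2562 + 55.554*I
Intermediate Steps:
a(q) = 2*q^(3/2)*(4 + q) (a(q) = ((2*q)*(4 + q))*√q = (2*q*(4 + q))*√q = 2*q^(3/2)*(4 + q))
u(S) = -3*√2*√S (u(S) = -3*√(S + S) = -3*√2*√S)
√(u(a(-5)) - 48)*(-7) = √(-3*√2*√(2*(-5)^(3/2)*(4 - 5)) - 48)*(-7) = √(-3*√2*√(2*(-5*I*√5)*(-1)) - 48)*(-7) = √(-3*√2*√(10*I*√5) - 48)*(-7) = √(-3*√2*√2*5^(¾)*√I - 48)*(-7) = √(-6*5^(¾)*√I - 48)*(-7) = √(-48 - 6*5^(¾)*√I)*(-7) = -7*√(-48 - 6*5^(¾)*√I)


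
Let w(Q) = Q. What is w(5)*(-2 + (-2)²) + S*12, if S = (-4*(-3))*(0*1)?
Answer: 10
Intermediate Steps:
S = 0 (S = 12*0 = 0)
w(5)*(-2 + (-2)²) + S*12 = 5*(-2 + (-2)²) + 0*12 = 5*(-2 + 4) + 0 = 5*2 + 0 = 10 + 0 = 10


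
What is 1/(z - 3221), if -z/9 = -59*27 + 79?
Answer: 1/10405 ≈ 9.6108e-5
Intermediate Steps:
z = 13626 (z = -9*(-59*27 + 79) = -9*(-1593 + 79) = -9*(-1514) = 13626)
1/(z - 3221) = 1/(13626 - 3221) = 1/10405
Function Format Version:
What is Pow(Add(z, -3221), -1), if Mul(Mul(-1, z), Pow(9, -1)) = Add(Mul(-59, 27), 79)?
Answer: Rational(1, 10405) ≈ 9.6108e-5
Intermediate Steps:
z = 13626 (z = Mul(-9, Add(Mul(-59, 27), 79)) = Mul(-9, Add(-1593, 79)) = Mul(-9, -1514) = 13626)
Pow(Add(z, -3221), -1) = Pow(Add(13626, -3221), -1) = Pow(10405, -1) = Rational(1, 10405)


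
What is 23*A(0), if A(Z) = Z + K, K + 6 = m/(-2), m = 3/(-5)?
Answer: -1311/10 ≈ -131.10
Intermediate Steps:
m = -3/5 (m = 3*(-1/5) = -3/5 ≈ -0.60000)
K = -57/10 (K = -6 - 3/5/(-2) = -6 - 3/5*(-1/2) = -6 + 3/10 = -57/10 ≈ -5.7000)
A(Z) = -57/10 + Z (A(Z) = Z - 57/10 = -57/10 + Z)
23*A(0) = 23*(-57/10 + 0) = 23*(-57/10) = -1311/10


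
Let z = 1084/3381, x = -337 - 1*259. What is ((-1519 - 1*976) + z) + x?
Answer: -10449587/3381 ≈ -3090.7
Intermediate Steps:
x = -596 (x = -337 - 259 = -596)
z = 1084/3381 (z = 1084*(1/3381) = 1084/3381 ≈ 0.32062)
((-1519 - 1*976) + z) + x = ((-1519 - 1*976) + 1084/3381) - 596 = ((-1519 - 976) + 1084/3381) - 596 = (-2495 + 1084/3381) - 596 = -8434511/3381 - 596 = -10449587/3381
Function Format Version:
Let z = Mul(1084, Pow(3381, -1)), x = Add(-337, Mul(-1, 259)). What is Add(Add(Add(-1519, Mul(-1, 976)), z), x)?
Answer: Rational(-10449587, 3381) ≈ -3090.7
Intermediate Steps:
x = -596 (x = Add(-337, -259) = -596)
z = Rational(1084, 3381) (z = Mul(1084, Rational(1, 3381)) = Rational(1084, 3381) ≈ 0.32062)
Add(Add(Add(-1519, Mul(-1, 976)), z), x) = Add(Add(Add(-1519, Mul(-1, 976)), Rational(1084, 3381)), -596) = Add(Add(Add(-1519, -976), Rational(1084, 3381)), -596) = Add(Add(-2495, Rational(1084, 3381)), -596) = Add(Rational(-8434511, 3381), -596) = Rational(-10449587, 3381)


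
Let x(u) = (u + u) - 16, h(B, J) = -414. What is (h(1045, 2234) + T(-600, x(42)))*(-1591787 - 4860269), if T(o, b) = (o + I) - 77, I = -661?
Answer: 11304002112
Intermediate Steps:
x(u) = -16 + 2*u (x(u) = 2*u - 16 = -16 + 2*u)
T(o, b) = -738 + o (T(o, b) = (o - 661) - 77 = (-661 + o) - 77 = -738 + o)
(h(1045, 2234) + T(-600, x(42)))*(-1591787 - 4860269) = (-414 + (-738 - 600))*(-1591787 - 4860269) = (-414 - 1338)*(-6452056) = -1752*(-6452056) = 11304002112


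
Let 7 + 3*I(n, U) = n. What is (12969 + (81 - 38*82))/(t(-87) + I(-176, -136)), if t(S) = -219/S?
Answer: -144043/848 ≈ -169.86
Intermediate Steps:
I(n, U) = -7/3 + n/3
(12969 + (81 - 38*82))/(t(-87) + I(-176, -136)) = (12969 + (81 - 38*82))/(-219/(-87) + (-7/3 + (1/3)*(-176))) = (12969 + (81 - 3116))/(-219*(-1/87) + (-7/3 - 176/3)) = (12969 - 3035)/(73/29 - 61) = 9934/(-1696/29) = 9934*(-29/1696) = -144043/848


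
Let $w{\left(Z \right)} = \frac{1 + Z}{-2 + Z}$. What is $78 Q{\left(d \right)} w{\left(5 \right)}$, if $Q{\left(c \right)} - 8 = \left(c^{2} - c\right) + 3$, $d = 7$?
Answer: $8268$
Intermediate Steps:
$Q{\left(c \right)} = 11 + c^{2} - c$ ($Q{\left(c \right)} = 8 + \left(\left(c^{2} - c\right) + 3\right) = 8 + \left(3 + c^{2} - c\right) = 11 + c^{2} - c$)
$w{\left(Z \right)} = \frac{1 + Z}{-2 + Z}$
$78 Q{\left(d \right)} w{\left(5 \right)} = 78 \left(11 + 7^{2} - 7\right) \frac{1 + 5}{-2 + 5} = 78 \left(11 + 49 - 7\right) \frac{1}{3} \cdot 6 = 78 \cdot 53 \cdot \frac{1}{3} \cdot 6 = 4134 \cdot 2 = 8268$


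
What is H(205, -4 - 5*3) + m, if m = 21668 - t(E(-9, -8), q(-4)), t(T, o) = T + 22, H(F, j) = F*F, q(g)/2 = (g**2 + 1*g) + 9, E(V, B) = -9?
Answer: 63680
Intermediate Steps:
q(g) = 18 + 2*g + 2*g**2 (q(g) = 2*((g**2 + 1*g) + 9) = 2*((g**2 + g) + 9) = 2*((g + g**2) + 9) = 2*(9 + g + g**2) = 18 + 2*g + 2*g**2)
H(F, j) = F**2
t(T, o) = 22 + T
m = 21655 (m = 21668 - (22 - 9) = 21668 - 1*13 = 21668 - 13 = 21655)
H(205, -4 - 5*3) + m = 205**2 + 21655 = 42025 + 21655 = 63680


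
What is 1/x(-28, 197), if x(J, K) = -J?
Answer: 1/28 ≈ 0.035714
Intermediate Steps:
1/x(-28, 197) = 1/(-1*(-28)) = 1/28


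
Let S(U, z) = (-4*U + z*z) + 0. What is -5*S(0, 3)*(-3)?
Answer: 135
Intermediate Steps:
S(U, z) = z**2 - 4*U (S(U, z) = (-4*U + z**2) + 0 = (z**2 - 4*U) + 0 = z**2 - 4*U)
-5*S(0, 3)*(-3) = -5*(3**2 - 4*0)*(-3) = -5*(9 + 0)*(-3) = -5*9*(-3) = -45*(-3) = 135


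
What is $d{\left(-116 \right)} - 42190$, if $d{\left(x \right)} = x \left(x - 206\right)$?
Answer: $-4838$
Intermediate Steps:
$d{\left(x \right)} = x \left(-206 + x\right)$
$d{\left(-116 \right)} - 42190 = - 116 \left(-206 - 116\right) - 42190 = \left(-116\right) \left(-322\right) - 42190 = 37352 - 42190 = -4838$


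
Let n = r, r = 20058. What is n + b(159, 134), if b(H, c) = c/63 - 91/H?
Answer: 66978853/3339 ≈ 20060.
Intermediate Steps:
n = 20058
b(H, c) = -91/H + c/63 (b(H, c) = c*(1/63) - 91/H = c/63 - 91/H = -91/H + c/63)
n + b(159, 134) = 20058 + (-91/159 + (1/63)*134) = 20058 + (-91*1/159 + 134/63) = 20058 + (-91/159 + 134/63) = 20058 + 5191/3339 = 66978853/3339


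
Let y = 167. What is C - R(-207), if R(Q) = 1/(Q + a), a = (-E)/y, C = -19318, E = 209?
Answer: -671841237/34778 ≈ -19318.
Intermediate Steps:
a = -209/167 (a = -1*209/167 = -209*1/167 = -209/167 ≈ -1.2515)
R(Q) = 1/(-209/167 + Q) (R(Q) = 1/(Q - 209/167) = 1/(-209/167 + Q))
C - R(-207) = -19318 - 167/(-209 + 167*(-207)) = -19318 - 167/(-209 - 34569) = -19318 - 167/(-34778) = -19318 - 167*(-1)/34778 = -19318 - 1*(-167/34778) = -19318 + 167/34778 = -671841237/34778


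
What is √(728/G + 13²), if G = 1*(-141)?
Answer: √3257241/141 ≈ 12.800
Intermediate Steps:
G = -141
√(728/G + 13²) = √(728/(-141) + 13²) = √(728*(-1/141) + 169) = √(-728/141 + 169) = √(23101/141) = √3257241/141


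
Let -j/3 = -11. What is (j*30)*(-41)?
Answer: -40590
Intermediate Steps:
j = 33 (j = -3*(-11) = 33)
(j*30)*(-41) = (33*30)*(-41) = 990*(-41) = -40590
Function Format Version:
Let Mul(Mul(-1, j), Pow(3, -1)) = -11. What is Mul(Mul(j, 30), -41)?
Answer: -40590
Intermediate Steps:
j = 33 (j = Mul(-3, -11) = 33)
Mul(Mul(j, 30), -41) = Mul(Mul(33, 30), -41) = Mul(990, -41) = -40590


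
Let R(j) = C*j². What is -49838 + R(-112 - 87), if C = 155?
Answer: 6088317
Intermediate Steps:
R(j) = 155*j²
-49838 + R(-112 - 87) = -49838 + 155*(-112 - 87)² = -49838 + 155*(-199)² = -49838 + 155*39601 = -49838 + 6138155 = 6088317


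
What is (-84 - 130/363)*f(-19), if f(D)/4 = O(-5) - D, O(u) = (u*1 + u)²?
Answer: -14576072/363 ≈ -40154.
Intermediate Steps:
O(u) = 4*u² (O(u) = (u + u)² = (2*u)² = 4*u²)
f(D) = 400 - 4*D (f(D) = 4*(4*(-5)² - D) = 4*(4*25 - D) = 4*(100 - D) = 400 - 4*D)
(-84 - 130/363)*f(-19) = (-84 - 130/363)*(400 - 4*(-19)) = (-84 - 130*1/363)*(400 + 76) = (-84 - 130/363)*476 = -30622/363*476 = -14576072/363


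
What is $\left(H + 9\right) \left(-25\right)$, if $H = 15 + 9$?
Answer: $-825$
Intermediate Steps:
$H = 24$
$\left(H + 9\right) \left(-25\right) = \left(24 + 9\right) \left(-25\right) = 33 \left(-25\right) = -825$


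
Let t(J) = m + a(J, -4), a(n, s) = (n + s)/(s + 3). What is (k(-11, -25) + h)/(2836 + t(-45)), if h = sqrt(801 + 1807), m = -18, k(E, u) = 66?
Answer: 66/2867 + 4*sqrt(163)/2867 ≈ 0.040833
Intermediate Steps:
a(n, s) = (n + s)/(3 + s)
t(J) = -14 - J (t(J) = -18 + (J - 4)/(3 - 4) = -18 + (-4 + J)/(-1) = -18 - (-4 + J) = -18 + (4 - J) = -14 - J)
h = 4*sqrt(163) (h = sqrt(2608) = 4*sqrt(163) ≈ 51.069)
(k(-11, -25) + h)/(2836 + t(-45)) = (66 + 4*sqrt(163))/(2836 + (-14 - 1*(-45))) = (66 + 4*sqrt(163))/(2836 + (-14 + 45)) = (66 + 4*sqrt(163))/(2836 + 31) = (66 + 4*sqrt(163))/2867 = (66 + 4*sqrt(163))*(1/2867) = 66/2867 + 4*sqrt(163)/2867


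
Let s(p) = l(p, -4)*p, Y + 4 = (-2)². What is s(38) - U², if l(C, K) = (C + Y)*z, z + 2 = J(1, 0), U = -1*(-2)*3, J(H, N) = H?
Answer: -1480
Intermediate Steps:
Y = 0 (Y = -4 + (-2)² = -4 + 4 = 0)
U = 6 (U = 2*3 = 6)
z = -1 (z = -2 + 1 = -1)
l(C, K) = -C (l(C, K) = (C + 0)*(-1) = C*(-1) = -C)
s(p) = -p² (s(p) = (-p)*p = -p²)
s(38) - U² = -1*38² - 1*6² = -1*1444 - 1*36 = -1444 - 36 = -1480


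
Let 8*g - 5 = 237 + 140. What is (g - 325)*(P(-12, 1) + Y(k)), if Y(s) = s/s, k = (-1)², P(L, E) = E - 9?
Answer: 7763/4 ≈ 1940.8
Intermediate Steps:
P(L, E) = -9 + E
k = 1
Y(s) = 1
g = 191/4 (g = 5/8 + (237 + 140)/8 = 5/8 + (⅛)*377 = 5/8 + 377/8 = 191/4 ≈ 47.750)
(g - 325)*(P(-12, 1) + Y(k)) = (191/4 - 325)*((-9 + 1) + 1) = -1109*(-8 + 1)/4 = -1109/4*(-7) = 7763/4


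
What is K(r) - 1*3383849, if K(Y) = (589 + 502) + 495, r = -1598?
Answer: -3382263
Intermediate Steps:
K(Y) = 1586 (K(Y) = 1091 + 495 = 1586)
K(r) - 1*3383849 = 1586 - 1*3383849 = 1586 - 3383849 = -3382263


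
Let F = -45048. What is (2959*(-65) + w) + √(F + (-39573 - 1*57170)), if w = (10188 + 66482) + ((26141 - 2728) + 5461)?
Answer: -86791 + 13*I*√839 ≈ -86791.0 + 376.55*I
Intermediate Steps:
w = 105544 (w = 76670 + (23413 + 5461) = 76670 + 28874 = 105544)
(2959*(-65) + w) + √(F + (-39573 - 1*57170)) = (2959*(-65) + 105544) + √(-45048 + (-39573 - 1*57170)) = (-192335 + 105544) + √(-45048 + (-39573 - 57170)) = -86791 + √(-45048 - 96743) = -86791 + √(-141791) = -86791 + 13*I*√839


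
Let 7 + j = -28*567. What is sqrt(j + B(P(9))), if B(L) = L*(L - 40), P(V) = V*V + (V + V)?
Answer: I*sqrt(10042) ≈ 100.21*I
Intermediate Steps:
P(V) = V**2 + 2*V
j = -15883 (j = -7 - 28*567 = -7 - 15876 = -15883)
B(L) = L*(-40 + L)
sqrt(j + B(P(9))) = sqrt(-15883 + (9*(2 + 9))*(-40 + 9*(2 + 9))) = sqrt(-15883 + (9*11)*(-40 + 9*11)) = sqrt(-15883 + 99*(-40 + 99)) = sqrt(-15883 + 99*59) = sqrt(-15883 + 5841) = sqrt(-10042) = I*sqrt(10042)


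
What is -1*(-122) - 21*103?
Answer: -2041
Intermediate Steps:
-1*(-122) - 21*103 = 122 - 2163 = -2041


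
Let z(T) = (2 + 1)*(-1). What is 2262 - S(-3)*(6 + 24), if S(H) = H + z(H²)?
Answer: 2442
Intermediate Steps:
z(T) = -3 (z(T) = 3*(-1) = -3)
S(H) = -3 + H (S(H) = H - 3 = -3 + H)
2262 - S(-3)*(6 + 24) = 2262 - (-3 - 3)*(6 + 24) = 2262 - (-6)*30 = 2262 - 1*(-180) = 2262 + 180 = 2442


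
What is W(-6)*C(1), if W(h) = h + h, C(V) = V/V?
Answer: -12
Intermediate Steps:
C(V) = 1
W(h) = 2*h
W(-6)*C(1) = (2*(-6))*1 = -12*1 = -12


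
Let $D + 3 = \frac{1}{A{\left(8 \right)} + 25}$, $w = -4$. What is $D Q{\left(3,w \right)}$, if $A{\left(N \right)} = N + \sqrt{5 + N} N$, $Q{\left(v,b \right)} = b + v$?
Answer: $\frac{738}{257} + \frac{8 \sqrt{13}}{257} \approx 2.9838$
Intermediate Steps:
$A{\left(N \right)} = N + N \sqrt{5 + N}$
$D = -3 + \frac{1}{33 + 8 \sqrt{13}}$ ($D = -3 + \frac{1}{8 \left(1 + \sqrt{5 + 8}\right) + 25} = -3 + \frac{1}{8 \left(1 + \sqrt{13}\right) + 25} = -3 + \frac{1}{\left(8 + 8 \sqrt{13}\right) + 25} = -3 + \frac{1}{33 + 8 \sqrt{13}} \approx -2.9838$)
$D Q{\left(3,w \right)} = \left(- \frac{738}{257} - \frac{8 \sqrt{13}}{257}\right) \left(-4 + 3\right) = \left(- \frac{738}{257} - \frac{8 \sqrt{13}}{257}\right) \left(-1\right) = \frac{738}{257} + \frac{8 \sqrt{13}}{257}$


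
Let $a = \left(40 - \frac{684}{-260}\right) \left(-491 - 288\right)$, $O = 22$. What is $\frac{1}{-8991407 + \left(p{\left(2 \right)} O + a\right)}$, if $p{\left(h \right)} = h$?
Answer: $- \frac{65}{586597204} \approx -1.1081 \cdot 10^{-7}$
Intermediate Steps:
$a = - \frac{2158609}{65}$ ($a = \left(40 - - \frac{171}{65}\right) \left(-779\right) = \left(40 + \frac{171}{65}\right) \left(-779\right) = \frac{2771}{65} \left(-779\right) = - \frac{2158609}{65} \approx -33209.0$)
$\frac{1}{-8991407 + \left(p{\left(2 \right)} O + a\right)} = \frac{1}{-8991407 + \left(2 \cdot 22 - \frac{2158609}{65}\right)} = \frac{1}{-8991407 + \left(44 - \frac{2158609}{65}\right)} = \frac{1}{-8991407 - \frac{2155749}{65}} = \frac{1}{- \frac{586597204}{65}} = - \frac{65}{586597204}$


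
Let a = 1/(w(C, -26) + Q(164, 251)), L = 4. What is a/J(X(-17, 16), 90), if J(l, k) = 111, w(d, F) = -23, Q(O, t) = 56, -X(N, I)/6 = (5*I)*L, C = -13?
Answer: 1/3663 ≈ 0.00027300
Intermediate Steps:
X(N, I) = -120*I (X(N, I) = -6*5*I*4 = -120*I)
a = 1/33 (a = 1/(-23 + 56) = 1/33 ≈ 0.030303)
a/J(X(-17, 16), 90) = (1/33)/111 = (1/33)*(1/111) = 1/3663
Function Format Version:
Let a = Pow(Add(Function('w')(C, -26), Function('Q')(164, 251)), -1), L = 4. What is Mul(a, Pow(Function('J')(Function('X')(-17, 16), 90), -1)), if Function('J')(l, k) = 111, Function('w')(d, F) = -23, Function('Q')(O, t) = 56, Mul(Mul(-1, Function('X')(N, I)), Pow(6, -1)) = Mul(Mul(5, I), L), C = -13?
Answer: Rational(1, 3663) ≈ 0.00027300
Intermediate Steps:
Function('X')(N, I) = Mul(-120, I) (Function('X')(N, I) = Mul(-6, Mul(Mul(5, I), 4)) = Mul(-6, Mul(20, I)) = Mul(-120, I))
a = Rational(1, 33) (a = Pow(Add(-23, 56), -1) = Pow(33, -1) = Rational(1, 33) ≈ 0.030303)
Mul(a, Pow(Function('J')(Function('X')(-17, 16), 90), -1)) = Mul(Rational(1, 33), Pow(111, -1)) = Mul(Rational(1, 33), Rational(1, 111)) = Rational(1, 3663)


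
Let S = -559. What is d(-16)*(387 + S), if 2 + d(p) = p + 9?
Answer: 1548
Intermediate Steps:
d(p) = 7 + p (d(p) = -2 + (p + 9) = -2 + (9 + p) = 7 + p)
d(-16)*(387 + S) = (7 - 16)*(387 - 559) = -9*(-172) = 1548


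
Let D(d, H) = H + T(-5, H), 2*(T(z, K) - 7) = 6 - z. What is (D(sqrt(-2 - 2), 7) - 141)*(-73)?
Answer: 17739/2 ≈ 8869.5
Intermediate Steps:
T(z, K) = 10 - z/2 (T(z, K) = 7 + (6 - z)/2 = 7 + (3 - z/2) = 10 - z/2)
D(d, H) = 25/2 + H (D(d, H) = H + (10 - 1/2*(-5)) = H + (10 + 5/2) = H + 25/2 = 25/2 + H)
(D(sqrt(-2 - 2), 7) - 141)*(-73) = ((25/2 + 7) - 141)*(-73) = (39/2 - 141)*(-73) = -243/2*(-73) = 17739/2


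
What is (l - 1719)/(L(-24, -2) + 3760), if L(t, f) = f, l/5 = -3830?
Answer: -20869/3758 ≈ -5.5532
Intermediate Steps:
l = -19150 (l = 5*(-3830) = -19150)
(l - 1719)/(L(-24, -2) + 3760) = (-19150 - 1719)/(-2 + 3760) = -20869/3758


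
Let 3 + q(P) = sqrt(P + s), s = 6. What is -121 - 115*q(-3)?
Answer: 224 - 115*sqrt(3) ≈ 24.814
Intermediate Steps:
q(P) = -3 + sqrt(6 + P) (q(P) = -3 + sqrt(P + 6) = -3 + sqrt(6 + P))
-121 - 115*q(-3) = -121 - 115*(-3 + sqrt(6 - 3)) = -121 - 115*(-3 + sqrt(3)) = -121 + (345 - 115*sqrt(3)) = 224 - 115*sqrt(3)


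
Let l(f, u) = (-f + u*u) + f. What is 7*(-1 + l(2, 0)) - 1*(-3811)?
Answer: 3804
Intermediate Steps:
l(f, u) = u² (l(f, u) = (-f + u²) + f = (u² - f) + f = u²)
7*(-1 + l(2, 0)) - 1*(-3811) = 7*(-1 + 0²) - 1*(-3811) = 7*(-1 + 0) + 3811 = 7*(-1) + 3811 = -7 + 3811 = 3804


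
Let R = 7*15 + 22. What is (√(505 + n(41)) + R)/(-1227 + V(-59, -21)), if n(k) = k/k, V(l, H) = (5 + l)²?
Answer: 127/1689 + √506/1689 ≈ 0.088511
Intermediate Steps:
n(k) = 1
R = 127 (R = 105 + 22 = 127)
(√(505 + n(41)) + R)/(-1227 + V(-59, -21)) = (√(505 + 1) + 127)/(-1227 + (5 - 59)²) = (√506 + 127)/(-1227 + (-54)²) = (127 + √506)/(-1227 + 2916) = (127 + √506)/1689 = (127 + √506)*(1/1689) = 127/1689 + √506/1689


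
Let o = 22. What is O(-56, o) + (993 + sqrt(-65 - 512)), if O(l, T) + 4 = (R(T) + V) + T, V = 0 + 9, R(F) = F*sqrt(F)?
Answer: 1020 + 22*sqrt(22) + I*sqrt(577) ≈ 1123.2 + 24.021*I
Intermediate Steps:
R(F) = F**(3/2)
V = 9
O(l, T) = 5 + T + T**(3/2) (O(l, T) = -4 + ((T**(3/2) + 9) + T) = -4 + ((9 + T**(3/2)) + T) = -4 + (9 + T + T**(3/2)) = 5 + T + T**(3/2))
O(-56, o) + (993 + sqrt(-65 - 512)) = (5 + 22 + 22**(3/2)) + (993 + sqrt(-65 - 512)) = (5 + 22 + 22*sqrt(22)) + (993 + sqrt(-577)) = (27 + 22*sqrt(22)) + (993 + I*sqrt(577)) = 1020 + 22*sqrt(22) + I*sqrt(577)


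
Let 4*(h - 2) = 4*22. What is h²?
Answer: 576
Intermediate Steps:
h = 24 (h = 2 + (4*22)/4 = 2 + (¼)*88 = 2 + 22 = 24)
h² = 24² = 576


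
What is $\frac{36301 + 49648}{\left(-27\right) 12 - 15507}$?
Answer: $- \frac{85949}{15831} \approx -5.4292$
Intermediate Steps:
$\frac{36301 + 49648}{\left(-27\right) 12 - 15507} = \frac{85949}{-324 - 15507} = \frac{85949}{-15831} = 85949 \left(- \frac{1}{15831}\right) = - \frac{85949}{15831}$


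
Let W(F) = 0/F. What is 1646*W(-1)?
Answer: 0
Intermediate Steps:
W(F) = 0
1646*W(-1) = 1646*0 = 0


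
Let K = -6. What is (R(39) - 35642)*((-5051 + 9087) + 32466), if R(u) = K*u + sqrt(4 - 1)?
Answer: -1309545752 + 36502*sqrt(3) ≈ -1.3095e+9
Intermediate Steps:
R(u) = sqrt(3) - 6*u (R(u) = -6*u + sqrt(4 - 1) = -6*u + sqrt(3) = sqrt(3) - 6*u)
(R(39) - 35642)*((-5051 + 9087) + 32466) = ((sqrt(3) - 6*39) - 35642)*((-5051 + 9087) + 32466) = ((sqrt(3) - 234) - 35642)*(4036 + 32466) = ((-234 + sqrt(3)) - 35642)*36502 = (-35876 + sqrt(3))*36502 = -1309545752 + 36502*sqrt(3)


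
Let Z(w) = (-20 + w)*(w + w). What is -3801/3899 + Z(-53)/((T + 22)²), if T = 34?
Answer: 1303609/873376 ≈ 1.4926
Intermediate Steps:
Z(w) = 2*w*(-20 + w) (Z(w) = (-20 + w)*(2*w) = 2*w*(-20 + w))
-3801/3899 + Z(-53)/((T + 22)²) = -3801/3899 + (2*(-53)*(-20 - 53))/((34 + 22)²) = -3801*1/3899 + (2*(-53)*(-73))/(56²) = -543/557 + 7738/3136 = -543/557 + 7738*(1/3136) = -543/557 + 3869/1568 = 1303609/873376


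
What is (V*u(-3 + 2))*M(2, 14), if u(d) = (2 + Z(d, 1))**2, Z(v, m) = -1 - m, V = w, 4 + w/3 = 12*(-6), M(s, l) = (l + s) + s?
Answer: 0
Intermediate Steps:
M(s, l) = l + 2*s
w = -228 (w = -12 + 3*(12*(-6)) = -12 + 3*(-72) = -12 - 216 = -228)
V = -228
u(d) = 0 (u(d) = (2 + (-1 - 1*1))**2 = (2 + (-1 - 1))**2 = (2 - 2)**2 = 0**2 = 0)
(V*u(-3 + 2))*M(2, 14) = (-228*0)*(14 + 2*2) = 0*(14 + 4) = 0*18 = 0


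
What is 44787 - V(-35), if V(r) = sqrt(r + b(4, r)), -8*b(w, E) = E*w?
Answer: 44787 - I*sqrt(70)/2 ≈ 44787.0 - 4.1833*I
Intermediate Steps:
b(w, E) = -E*w/8
V(r) = sqrt(2)*sqrt(r)/2 (V(r) = sqrt(r - 1/8*r*4) = sqrt(r - r/2) = sqrt(r/2) = sqrt(2)*sqrt(r)/2)
44787 - V(-35) = 44787 - sqrt(2)*sqrt(-35)/2 = 44787 - sqrt(2)*I*sqrt(35)/2 = 44787 - I*sqrt(70)/2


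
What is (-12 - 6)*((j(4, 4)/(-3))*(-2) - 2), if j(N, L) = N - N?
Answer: 36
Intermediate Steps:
j(N, L) = 0
(-12 - 6)*((j(4, 4)/(-3))*(-2) - 2) = (-12 - 6)*((0/(-3))*(-2) - 2) = -18*((0*(-⅓))*(-2) - 2) = -18*(0*(-2) - 2) = -18*(0 - 2) = -18*(-2) = 36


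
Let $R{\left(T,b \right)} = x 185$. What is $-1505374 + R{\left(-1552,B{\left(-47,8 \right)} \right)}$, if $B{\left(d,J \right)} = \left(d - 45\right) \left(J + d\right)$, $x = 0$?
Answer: $-1505374$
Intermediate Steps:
$B{\left(d,J \right)} = \left(-45 + d\right) \left(J + d\right)$
$R{\left(T,b \right)} = 0$ ($R{\left(T,b \right)} = 0 \cdot 185 = 0$)
$-1505374 + R{\left(-1552,B{\left(-47,8 \right)} \right)} = -1505374 + 0 = -1505374$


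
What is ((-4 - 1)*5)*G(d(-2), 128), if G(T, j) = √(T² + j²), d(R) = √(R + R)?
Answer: -150*√455 ≈ -3199.6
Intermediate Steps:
d(R) = √2*√R (d(R) = √(2*R) = √2*√R)
((-4 - 1)*5)*G(d(-2), 128) = ((-4 - 1)*5)*√((√2*√(-2))² + 128²) = (-5*5)*√((√2*(I*√2))² + 16384) = -25*√((2*I)² + 16384) = -25*√(-4 + 16384) = -150*√455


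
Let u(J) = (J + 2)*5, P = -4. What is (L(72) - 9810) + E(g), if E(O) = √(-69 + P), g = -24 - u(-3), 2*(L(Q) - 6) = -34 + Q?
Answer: -9785 + I*√73 ≈ -9785.0 + 8.544*I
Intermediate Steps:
u(J) = 10 + 5*J (u(J) = (2 + J)*5 = 10 + 5*J)
L(Q) = -11 + Q/2 (L(Q) = 6 + (-34 + Q)/2 = 6 + (-17 + Q/2) = -11 + Q/2)
g = -19 (g = -24 - (10 + 5*(-3)) = -24 - (10 - 15) = -24 - 1*(-5) = -24 + 5 = -19)
E(O) = I*√73 (E(O) = √(-69 - 4) = √(-73) = I*√73)
(L(72) - 9810) + E(g) = ((-11 + (½)*72) - 9810) + I*√73 = ((-11 + 36) - 9810) + I*√73 = (25 - 9810) + I*√73 = -9785 + I*√73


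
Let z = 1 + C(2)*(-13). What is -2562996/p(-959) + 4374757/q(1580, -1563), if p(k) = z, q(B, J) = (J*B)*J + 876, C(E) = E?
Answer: 9892887599249341/96497297400 ≈ 1.0252e+5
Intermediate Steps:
q(B, J) = 876 + B*J² (q(B, J) = (B*J)*J + 876 = B*J² + 876 = 876 + B*J²)
z = -25 (z = 1 + 2*(-13) = 1 - 26 = -25)
p(k) = -25
-2562996/p(-959) + 4374757/q(1580, -1563) = -2562996/(-25) + 4374757/(876 + 1580*(-1563)²) = -2562996*(-1/25) + 4374757/(876 + 1580*2442969) = 2562996/25 + 4374757/(876 + 3859891020) = 2562996/25 + 4374757/3859891896 = 9892887599249341/96497297400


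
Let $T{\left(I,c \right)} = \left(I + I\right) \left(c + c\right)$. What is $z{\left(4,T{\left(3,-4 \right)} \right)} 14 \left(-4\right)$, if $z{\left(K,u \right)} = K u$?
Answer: $10752$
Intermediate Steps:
$T{\left(I,c \right)} = 4 I c$ ($T{\left(I,c \right)} = 2 I 2 c = 4 I c$)
$z{\left(4,T{\left(3,-4 \right)} \right)} 14 \left(-4\right) = 4 \cdot 4 \cdot 3 \left(-4\right) 14 \left(-4\right) = 4 \left(-48\right) 14 \left(-4\right) = \left(-192\right) 14 \left(-4\right) = \left(-2688\right) \left(-4\right) = 10752$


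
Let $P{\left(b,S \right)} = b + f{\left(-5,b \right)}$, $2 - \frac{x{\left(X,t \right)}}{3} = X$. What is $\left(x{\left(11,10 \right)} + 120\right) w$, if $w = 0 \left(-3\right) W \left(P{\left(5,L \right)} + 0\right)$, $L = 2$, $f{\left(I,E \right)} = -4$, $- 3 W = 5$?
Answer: $0$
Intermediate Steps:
$W = - \frac{5}{3}$ ($W = \left(- \frac{1}{3}\right) 5 = - \frac{5}{3} \approx -1.6667$)
$x{\left(X,t \right)} = 6 - 3 X$
$P{\left(b,S \right)} = -4 + b$ ($P{\left(b,S \right)} = b - 4 = -4 + b$)
$w = 0$ ($w = 0 \left(-3\right) \left(- \frac{5}{3}\right) \left(\left(-4 + 5\right) + 0\right) = 0 \left(- \frac{5}{3}\right) \left(1 + 0\right) = 0 \cdot 1 = 0$)
$\left(x{\left(11,10 \right)} + 120\right) w = \left(\left(6 - 33\right) + 120\right) 0 = \left(-27 + 120\right) 0 = 93 \cdot 0 = 0$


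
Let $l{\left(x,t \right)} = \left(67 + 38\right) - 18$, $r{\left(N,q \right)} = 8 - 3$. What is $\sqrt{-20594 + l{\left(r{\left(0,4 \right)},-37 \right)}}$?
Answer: $i \sqrt{20507} \approx 143.2 i$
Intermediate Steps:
$r{\left(N,q \right)} = 5$
$l{\left(x,t \right)} = 87$ ($l{\left(x,t \right)} = 105 - 18 = 87$)
$\sqrt{-20594 + l{\left(r{\left(0,4 \right)},-37 \right)}} = \sqrt{-20594 + 87} = \sqrt{-20507} = i \sqrt{20507}$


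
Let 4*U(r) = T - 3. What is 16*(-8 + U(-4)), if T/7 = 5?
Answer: 0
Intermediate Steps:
T = 35 (T = 7*5 = 35)
U(r) = 8 (U(r) = (35 - 3)/4 = (¼)*32 = 8)
16*(-8 + U(-4)) = 16*(-8 + 8) = 16*0 = 0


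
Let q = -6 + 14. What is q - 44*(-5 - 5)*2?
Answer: 888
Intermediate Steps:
q = 8
q - 44*(-5 - 5)*2 = 8 - 44*(-5 - 5)*2 = 8 - (-440)*2 = 8 - 44*(-20) = 8 + 880 = 888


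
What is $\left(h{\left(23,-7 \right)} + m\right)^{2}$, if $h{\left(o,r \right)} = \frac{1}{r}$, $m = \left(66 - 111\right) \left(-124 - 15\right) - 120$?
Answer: $\frac{1844187136}{49} \approx 3.7636 \cdot 10^{7}$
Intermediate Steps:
$m = 6135$ ($m = \left(-45\right) \left(-139\right) - 120 = 6255 - 120 = 6135$)
$\left(h{\left(23,-7 \right)} + m\right)^{2} = \left(\frac{1}{-7} + 6135\right)^{2} = \left(- \frac{1}{7} + 6135\right)^{2} = \left(\frac{42944}{7}\right)^{2} = \frac{1844187136}{49}$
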